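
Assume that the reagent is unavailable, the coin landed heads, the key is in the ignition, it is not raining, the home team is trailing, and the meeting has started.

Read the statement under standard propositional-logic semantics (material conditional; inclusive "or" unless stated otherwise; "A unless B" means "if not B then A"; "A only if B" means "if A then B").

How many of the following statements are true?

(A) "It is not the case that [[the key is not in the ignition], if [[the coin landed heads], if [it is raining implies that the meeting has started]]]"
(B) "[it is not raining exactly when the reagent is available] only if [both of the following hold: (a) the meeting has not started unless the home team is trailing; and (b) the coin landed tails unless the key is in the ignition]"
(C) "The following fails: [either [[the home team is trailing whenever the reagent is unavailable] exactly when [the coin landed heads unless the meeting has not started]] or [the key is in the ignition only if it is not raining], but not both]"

Let S = "it is raining" (F), V = "the meeting has started" (T), Q = "the coin landed heads" (T), R = "the key is in the ignition" (T), P = "the reagent is available" (F), U = "the home team is leading" (F).

(A): Formalization: ¬(((S → V) → Q) → ¬R)

S → V = F → T = T
(S → V) → Q = T → T = T
¬R = ¬T = F
((S → V) → Q) → ¬R = T → F = F
¬(((S → V) → Q) → ¬R) = ¬F = T
Thus (A) is true.

(B): In symbols: (¬S ↔ P) → ((¬V ∨ ¬U) ∧ (¬Q ∨ R))

¬S = ¬F = T
¬S ↔ P = T ↔ F = F
¬V = ¬T = F
¬U = ¬F = T
¬V ∨ ¬U = F ∨ T = T
¬Q = ¬T = F
¬Q ∨ R = F ∨ T = T
(¬V ∨ ¬U) ∧ (¬Q ∨ R) = T ∧ T = T
(¬S ↔ P) → ((¬V ∨ ¬U) ∧ (¬Q ∨ R)) = F → T = T
So (B) is true.

(C): Formalization: ¬(((¬P → ¬U) ↔ (Q ∨ ¬V)) ⊕ (R → ¬S))

¬P = ¬F = T
¬U = ¬F = T
¬P → ¬U = T → T = T
¬V = ¬T = F
Q ∨ ¬V = T ∨ F = T
(¬P → ¬U) ↔ (Q ∨ ¬V) = T ↔ T = T
¬S = ¬F = T
R → ¬S = T → T = T
((¬P → ¬U) ↔ (Q ∨ ¬V)) ⊕ (R → ¬S) = T ⊕ T = F
¬(((¬P → ¬U) ↔ (Q ∨ ¬V)) ⊕ (R → ¬S)) = ¬F = T
Thus (C) is true.

Count: 3.

3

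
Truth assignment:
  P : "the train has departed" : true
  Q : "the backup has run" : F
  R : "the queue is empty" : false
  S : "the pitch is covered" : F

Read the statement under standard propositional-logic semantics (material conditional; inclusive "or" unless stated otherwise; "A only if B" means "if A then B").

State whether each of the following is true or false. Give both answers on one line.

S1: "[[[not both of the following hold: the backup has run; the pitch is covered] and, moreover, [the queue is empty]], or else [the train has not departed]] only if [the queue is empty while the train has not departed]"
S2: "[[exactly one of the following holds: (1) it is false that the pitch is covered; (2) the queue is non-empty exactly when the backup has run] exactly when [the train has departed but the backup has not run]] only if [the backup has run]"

S1 T; S2 F

S1: In symbols: (((Q nand S) & R) | ~P) -> (R & ~P)

Q nand S = F nand F = T
(Q nand S) & R = T & F = F
~P = ~T = F
((Q nand S) & R) | ~P = F | F = F
~P = ~T = F
R & ~P = F & F = F
(((Q nand S) & R) | ~P) -> (R & ~P) = F -> F = T
Hence S1 is true.

S2: Formalization: ((~S xor (~R <-> Q)) <-> (P & ~Q)) -> Q

~S = ~F = T
~R = ~F = T
~R <-> Q = T <-> F = F
~S xor (~R <-> Q) = T xor F = T
~Q = ~F = T
P & ~Q = T & T = T
(~S xor (~R <-> Q)) <-> (P & ~Q) = T <-> T = T
((~S xor (~R <-> Q)) <-> (P & ~Q)) -> Q = T -> F = F
So S2 is false.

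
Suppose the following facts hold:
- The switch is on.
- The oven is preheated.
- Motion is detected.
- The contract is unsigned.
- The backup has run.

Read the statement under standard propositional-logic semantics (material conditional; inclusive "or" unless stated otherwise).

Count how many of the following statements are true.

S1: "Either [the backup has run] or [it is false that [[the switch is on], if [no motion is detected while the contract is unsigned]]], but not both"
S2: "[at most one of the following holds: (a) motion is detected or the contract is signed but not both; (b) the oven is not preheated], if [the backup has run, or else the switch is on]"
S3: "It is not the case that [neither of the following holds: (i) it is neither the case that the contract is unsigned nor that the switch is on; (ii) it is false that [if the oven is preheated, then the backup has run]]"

Let V = "the backup has run" (True), P = "motion is detected" (True), R = "the contract is signed" (False), D = "the switch is on" (True), U = "the oven is preheated" (True).

S1: Parsed as V xor not ((not P and not R) -> D)

not P = not True = False
not R = not False = True
not P and not R = False and True = False
(not P and not R) -> D = False -> True = True
not ((not P and not R) -> D) = not True = False
V xor not ((not P and not R) -> D) = True xor False = True
Hence S1 is true.

S2: Formalization: (V or D) -> ((P xor R) nand not U)

V or D = True or True = True
P xor R = True xor False = True
not U = not True = False
(P xor R) nand not U = True nand False = True
(V or D) -> ((P xor R) nand not U) = True -> True = True
Thus S2 is true.

S3: In symbols: not ((not R nor D) nor not (U -> V))

not R = not False = True
not R nor D = True nor True = False
U -> V = True -> True = True
not (U -> V) = not True = False
(not R nor D) nor not (U -> V) = False nor False = True
not ((not R nor D) nor not (U -> V)) = not True = False
Thus S3 is false.

True statements: 2 (S1, S2).

2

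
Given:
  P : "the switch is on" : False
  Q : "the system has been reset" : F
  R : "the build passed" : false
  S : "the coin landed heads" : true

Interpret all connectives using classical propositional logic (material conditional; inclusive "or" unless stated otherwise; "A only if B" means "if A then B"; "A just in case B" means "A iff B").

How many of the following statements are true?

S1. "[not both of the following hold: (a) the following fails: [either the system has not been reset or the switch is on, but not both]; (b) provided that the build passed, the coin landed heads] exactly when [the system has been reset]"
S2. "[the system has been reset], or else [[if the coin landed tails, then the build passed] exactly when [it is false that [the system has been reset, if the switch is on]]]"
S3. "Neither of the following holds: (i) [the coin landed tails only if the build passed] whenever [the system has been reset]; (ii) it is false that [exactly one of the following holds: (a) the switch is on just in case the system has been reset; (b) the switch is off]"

S1: Formalization: (not (not Q xor P) nand (R -> S)) iff Q

not Q = not False = True
not Q xor P = True xor False = True
not (not Q xor P) = not True = False
R -> S = False -> True = True
not (not Q xor P) nand (R -> S) = False nand True = True
(not (not Q xor P) nand (R -> S)) iff Q = True iff False = False
Hence S1 is false.

S2: Formalization: Q or ((not S -> R) iff not (P -> Q))

not S = not True = False
not S -> R = False -> False = True
P -> Q = False -> False = True
not (P -> Q) = not True = False
(not S -> R) iff not (P -> Q) = True iff False = False
Q or ((not S -> R) iff not (P -> Q)) = False or False = False
So S2 is false.

S3: In symbols: (Q -> (not S -> R)) nor not ((P iff Q) xor not P)

not S = not True = False
not S -> R = False -> False = True
Q -> (not S -> R) = False -> True = True
P iff Q = False iff False = True
not P = not False = True
(P iff Q) xor not P = True xor True = False
not ((P iff Q) xor not P) = not False = True
(Q -> (not S -> R)) nor not ((P iff Q) xor not P) = True nor True = False
Thus S3 is false.

0 of the 3 statements are true (none).

0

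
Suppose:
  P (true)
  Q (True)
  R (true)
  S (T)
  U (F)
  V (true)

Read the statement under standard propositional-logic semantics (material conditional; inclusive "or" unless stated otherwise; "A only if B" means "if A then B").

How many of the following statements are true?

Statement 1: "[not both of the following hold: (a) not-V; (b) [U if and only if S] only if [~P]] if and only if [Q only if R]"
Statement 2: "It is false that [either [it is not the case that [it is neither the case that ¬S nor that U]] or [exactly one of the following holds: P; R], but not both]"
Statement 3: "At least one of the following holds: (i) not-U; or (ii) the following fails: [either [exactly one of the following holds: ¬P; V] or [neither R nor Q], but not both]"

Statement 1: This is (¬V ↑ ((U ↔ S) → ¬P)) ↔ (Q → R).

¬V = ¬T = F
U ↔ S = F ↔ T = F
¬P = ¬T = F
(U ↔ S) → ¬P = F → F = T
¬V ↑ ((U ↔ S) → ¬P) = F ↑ T = T
Q → R = T → T = T
(¬V ↑ ((U ↔ S) → ¬P)) ↔ (Q → R) = T ↔ T = T
Thus Statement 1 is true.

Statement 2: Formalization: ¬(¬(¬S ↓ U) ⊕ (P ⊕ R))

¬S = ¬T = F
¬S ↓ U = F ↓ F = T
¬(¬S ↓ U) = ¬T = F
P ⊕ R = T ⊕ T = F
¬(¬S ↓ U) ⊕ (P ⊕ R) = F ⊕ F = F
¬(¬(¬S ↓ U) ⊕ (P ⊕ R)) = ¬F = T
So Statement 2 is true.

Statement 3: In symbols: ¬U ∨ ¬((¬P ⊕ V) ⊕ (R ↓ Q))

¬U = ¬F = T
¬P = ¬T = F
¬P ⊕ V = F ⊕ T = T
R ↓ Q = T ↓ T = F
(¬P ⊕ V) ⊕ (R ↓ Q) = T ⊕ F = T
¬((¬P ⊕ V) ⊕ (R ↓ Q)) = ¬T = F
¬U ∨ ¬((¬P ⊕ V) ⊕ (R ↓ Q)) = T ∨ F = T
So Statement 3 is true.

Count: 3.

3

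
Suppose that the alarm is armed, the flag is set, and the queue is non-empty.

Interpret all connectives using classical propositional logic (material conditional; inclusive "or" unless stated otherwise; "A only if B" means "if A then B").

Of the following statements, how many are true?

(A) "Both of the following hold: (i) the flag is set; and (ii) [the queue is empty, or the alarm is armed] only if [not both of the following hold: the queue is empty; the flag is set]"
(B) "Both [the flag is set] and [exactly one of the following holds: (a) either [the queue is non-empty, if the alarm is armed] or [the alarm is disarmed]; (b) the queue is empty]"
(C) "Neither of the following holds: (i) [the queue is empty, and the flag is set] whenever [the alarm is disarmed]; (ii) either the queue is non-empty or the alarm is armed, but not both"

2

Let Q = "the flag is set" (T), R = "the queue is empty" (F), P = "the alarm is armed" (T).

(A): Parsed as Q & ((R | P) -> (R nand Q))

R | P = F | T = T
R nand Q = F nand T = T
(R | P) -> (R nand Q) = T -> T = T
Q & ((R | P) -> (R nand Q)) = T & T = T
Hence (A) is true.

(B): Parsed as Q & (((P -> ~R) | ~P) xor R)

~R = ~F = T
P -> ~R = T -> T = T
~P = ~T = F
(P -> ~R) | ~P = T | F = T
((P -> ~R) | ~P) xor R = T xor F = T
Q & (((P -> ~R) | ~P) xor R) = T & T = T
Thus (B) is true.

(C): This is (~P -> (R & Q)) nor (~R xor P).

~P = ~T = F
R & Q = F & T = F
~P -> (R & Q) = F -> F = T
~R = ~F = T
~R xor P = T xor T = F
(~P -> (R & Q)) nor (~R xor P) = T nor F = F
So (C) is false.

True statements: 2.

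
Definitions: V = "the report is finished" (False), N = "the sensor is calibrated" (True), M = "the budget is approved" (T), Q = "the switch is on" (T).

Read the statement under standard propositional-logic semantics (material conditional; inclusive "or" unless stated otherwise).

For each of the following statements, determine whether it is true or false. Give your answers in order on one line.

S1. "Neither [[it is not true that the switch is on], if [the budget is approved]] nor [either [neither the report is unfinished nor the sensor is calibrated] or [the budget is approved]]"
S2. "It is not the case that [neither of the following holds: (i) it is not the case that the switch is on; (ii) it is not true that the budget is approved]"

S1 False; S2 False

S1: Parsed as (M -> ~Q) nor ((~V nor N) | M)

~Q = ~T = F
M -> ~Q = T -> F = F
~V = ~F = T
~V nor N = T nor T = F
(~V nor N) | M = F | T = T
(M -> ~Q) nor ((~V nor N) | M) = F nor T = F
Thus S1 is false.

S2: This is ~(~Q nor ~M).

~Q = ~T = F
~M = ~T = F
~Q nor ~M = F nor F = T
~(~Q nor ~M) = ~T = F
Hence S2 is false.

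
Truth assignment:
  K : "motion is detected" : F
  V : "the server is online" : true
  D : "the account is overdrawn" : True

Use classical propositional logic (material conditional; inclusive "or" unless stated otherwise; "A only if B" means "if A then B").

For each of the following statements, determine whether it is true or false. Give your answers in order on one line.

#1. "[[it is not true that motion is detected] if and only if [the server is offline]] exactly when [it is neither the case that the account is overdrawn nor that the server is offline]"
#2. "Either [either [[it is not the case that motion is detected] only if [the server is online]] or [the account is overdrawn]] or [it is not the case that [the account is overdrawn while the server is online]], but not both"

#1 True / #2 True

#1: Formalization: (~K <-> ~V) <-> (D nor ~V)

~K = ~F = T
~V = ~T = F
~K <-> ~V = T <-> F = F
~V = ~T = F
D nor ~V = T nor F = F
(~K <-> ~V) <-> (D nor ~V) = F <-> F = T
Hence #1 is true.

#2: Formalization: ((~K -> V) | D) xor ~(D & V)

~K = ~F = T
~K -> V = T -> T = T
(~K -> V) | D = T | T = T
D & V = T & T = T
~(D & V) = ~T = F
((~K -> V) | D) xor ~(D & V) = T xor F = T
Hence #2 is true.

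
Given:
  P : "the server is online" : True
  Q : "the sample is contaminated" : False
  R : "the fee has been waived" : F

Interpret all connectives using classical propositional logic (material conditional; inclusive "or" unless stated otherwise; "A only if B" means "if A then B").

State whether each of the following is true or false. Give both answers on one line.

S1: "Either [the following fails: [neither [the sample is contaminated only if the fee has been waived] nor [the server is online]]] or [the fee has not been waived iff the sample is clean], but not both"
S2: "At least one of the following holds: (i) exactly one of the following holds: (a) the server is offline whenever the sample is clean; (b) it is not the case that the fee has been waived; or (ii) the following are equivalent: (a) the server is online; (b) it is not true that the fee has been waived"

S1 F / S2 T

S1: Parsed as not ((Q -> R) nor P) xor (not R iff not Q)

Q -> R = False -> False = True
(Q -> R) nor P = True nor True = False
not ((Q -> R) nor P) = not False = True
not R = not False = True
not Q = not False = True
not R iff not Q = True iff True = True
not ((Q -> R) nor P) xor (not R iff not Q) = True xor True = False
So S1 is false.

S2: Formalization: ((not Q -> not P) xor not R) or (P iff not R)

not Q = not False = True
not P = not True = False
not Q -> not P = True -> False = False
not R = not False = True
(not Q -> not P) xor not R = False xor True = True
not R = not False = True
P iff not R = True iff True = True
((not Q -> not P) xor not R) or (P iff not R) = True or True = True
Thus S2 is true.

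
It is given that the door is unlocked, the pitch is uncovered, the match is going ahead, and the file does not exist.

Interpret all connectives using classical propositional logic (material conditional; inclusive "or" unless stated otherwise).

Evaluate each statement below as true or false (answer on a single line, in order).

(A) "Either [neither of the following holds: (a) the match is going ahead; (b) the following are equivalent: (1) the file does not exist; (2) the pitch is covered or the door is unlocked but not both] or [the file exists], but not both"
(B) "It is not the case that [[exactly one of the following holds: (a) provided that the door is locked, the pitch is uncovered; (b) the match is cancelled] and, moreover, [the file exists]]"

Let P = "the match is cancelled" (False), Q = "the file exists" (False), M = "the pitch is covered" (False), N = "the door is locked" (False).

(A): Formalization: (not P nor (not Q iff (M xor not N))) xor Q

not P = not False = True
not Q = not False = True
not N = not False = True
M xor not N = False xor True = True
not Q iff (M xor not N) = True iff True = True
not P nor (not Q iff (M xor not N)) = True nor True = False
(not P nor (not Q iff (M xor not N))) xor Q = False xor False = False
So (A) is false.

(B): Formalization: not (((N -> not M) xor P) and Q)

not M = not False = True
N -> not M = False -> True = True
(N -> not M) xor P = True xor False = True
((N -> not M) xor P) and Q = True and False = False
not (((N -> not M) xor P) and Q) = not False = True
Hence (B) is true.

(A) False, (B) True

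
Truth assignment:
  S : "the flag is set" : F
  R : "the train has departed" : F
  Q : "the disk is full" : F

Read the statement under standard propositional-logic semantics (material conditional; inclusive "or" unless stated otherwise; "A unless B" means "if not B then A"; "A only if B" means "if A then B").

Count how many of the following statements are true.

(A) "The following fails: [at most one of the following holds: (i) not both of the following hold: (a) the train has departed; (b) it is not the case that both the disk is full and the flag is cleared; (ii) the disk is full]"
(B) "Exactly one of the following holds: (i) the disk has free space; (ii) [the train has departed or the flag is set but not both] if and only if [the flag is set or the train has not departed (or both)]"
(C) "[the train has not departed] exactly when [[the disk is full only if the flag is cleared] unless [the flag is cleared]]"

2

(A): In symbols: ~((R nand (Q nand ~S)) nand Q)

~S = ~F = T
Q nand ~S = F nand T = T
R nand (Q nand ~S) = F nand T = T
(R nand (Q nand ~S)) nand Q = T nand F = T
~((R nand (Q nand ~S)) nand Q) = ~T = F
Hence (A) is false.

(B): This is ~Q xor ((R xor S) <-> (S | ~R)).

~Q = ~F = T
R xor S = F xor F = F
~R = ~F = T
S | ~R = F | T = T
(R xor S) <-> (S | ~R) = F <-> T = F
~Q xor ((R xor S) <-> (S | ~R)) = T xor F = T
So (B) is true.

(C): In symbols: ~R <-> ((Q -> ~S) | ~S)

~R = ~F = T
~S = ~F = T
Q -> ~S = F -> T = T
~S = ~F = T
(Q -> ~S) | ~S = T | T = T
~R <-> ((Q -> ~S) | ~S) = T <-> T = T
Thus (C) is true.

Count: 2.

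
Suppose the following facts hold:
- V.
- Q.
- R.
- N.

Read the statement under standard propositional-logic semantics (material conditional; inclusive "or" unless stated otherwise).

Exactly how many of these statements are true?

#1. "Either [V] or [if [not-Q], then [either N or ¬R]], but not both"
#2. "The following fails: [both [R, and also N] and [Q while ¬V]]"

1

#1: In symbols: V xor (~Q -> (N | ~R))

~Q = ~T = F
~R = ~T = F
N | ~R = T | F = T
~Q -> (N | ~R) = F -> T = T
V xor (~Q -> (N | ~R)) = T xor T = F
Thus #1 is false.

#2: Parsed as ~((R & N) & (Q & ~V))

R & N = T & T = T
~V = ~T = F
Q & ~V = T & F = F
(R & N) & (Q & ~V) = T & F = F
~((R & N) & (Q & ~V)) = ~F = T
Thus #2 is true.

1 of the 2 statements is true.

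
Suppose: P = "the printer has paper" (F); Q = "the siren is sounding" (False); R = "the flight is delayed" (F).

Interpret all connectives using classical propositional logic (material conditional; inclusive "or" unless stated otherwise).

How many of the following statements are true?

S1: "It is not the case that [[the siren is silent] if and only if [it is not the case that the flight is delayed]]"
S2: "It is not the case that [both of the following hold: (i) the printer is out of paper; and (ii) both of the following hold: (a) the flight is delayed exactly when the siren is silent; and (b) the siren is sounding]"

1

S1: In symbols: ~(~Q <-> ~R)

~Q = ~F = T
~R = ~F = T
~Q <-> ~R = T <-> T = T
~(~Q <-> ~R) = ~T = F
Hence S1 is false.

S2: In symbols: ~(~P & ((R <-> ~Q) & Q))

~P = ~F = T
~Q = ~F = T
R <-> ~Q = F <-> T = F
(R <-> ~Q) & Q = F & F = F
~P & ((R <-> ~Q) & Q) = T & F = F
~(~P & ((R <-> ~Q) & Q)) = ~F = T
So S2 is true.

Count: 1.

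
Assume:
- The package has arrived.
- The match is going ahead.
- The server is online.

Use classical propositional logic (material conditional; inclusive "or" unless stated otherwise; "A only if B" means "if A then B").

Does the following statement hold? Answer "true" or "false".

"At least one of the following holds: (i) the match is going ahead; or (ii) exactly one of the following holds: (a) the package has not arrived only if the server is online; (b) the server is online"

True

Let G = "the match is cancelled" (F), K = "the package has arrived" (T), P = "the server is online" (T).
Parsed as ~G | ((~K -> P) xor P)

~G = ~F = T
~K = ~T = F
~K -> P = F -> T = T
(~K -> P) xor P = T xor T = F
~G | ((~K -> P) xor P) = T | F = T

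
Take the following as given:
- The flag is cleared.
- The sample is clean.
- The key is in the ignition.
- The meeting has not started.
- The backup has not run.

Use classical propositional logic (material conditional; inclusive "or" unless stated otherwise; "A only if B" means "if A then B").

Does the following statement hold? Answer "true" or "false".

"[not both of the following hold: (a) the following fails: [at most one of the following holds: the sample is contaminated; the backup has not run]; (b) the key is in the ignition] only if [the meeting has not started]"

The statement is true.

Let N = "the sample is contaminated" (False), P = "the backup has run" (False), M = "the key is in the ignition" (True), H = "the meeting has started" (False).
In symbols: (not (N nand not P) nand M) -> not H

not P = not False = True
N nand not P = False nand True = True
not (N nand not P) = not True = False
not (N nand not P) nand M = False nand True = True
not H = not False = True
(not (N nand not P) nand M) -> not H = True -> True = True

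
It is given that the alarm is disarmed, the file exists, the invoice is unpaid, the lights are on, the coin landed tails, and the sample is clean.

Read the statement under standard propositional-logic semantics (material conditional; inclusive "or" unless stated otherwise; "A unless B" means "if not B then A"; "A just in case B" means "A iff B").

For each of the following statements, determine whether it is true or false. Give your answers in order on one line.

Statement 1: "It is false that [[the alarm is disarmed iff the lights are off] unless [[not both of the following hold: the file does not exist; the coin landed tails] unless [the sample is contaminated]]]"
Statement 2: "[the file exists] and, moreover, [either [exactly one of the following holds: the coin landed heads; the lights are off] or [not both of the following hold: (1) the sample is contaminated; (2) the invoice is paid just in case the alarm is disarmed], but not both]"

Let K = "the alarm is armed" (False), S = "the lights are on" (True), N = "the file exists" (True), D = "the coin landed heads" (False), L = "the sample is contaminated" (False), U = "the invoice is paid" (False).

Statement 1: Parsed as not ((not K iff not S) or ((not N nand not D) or L))

not K = not False = True
not S = not True = False
not K iff not S = True iff False = False
not N = not True = False
not D = not False = True
not N nand not D = False nand True = True
(not N nand not D) or L = True or False = True
(not K iff not S) or ((not N nand not D) or L) = False or True = True
not ((not K iff not S) or ((not N nand not D) or L)) = not True = False
So Statement 1 is false.

Statement 2: In symbols: N and ((D xor not S) xor (L nand (U iff not K)))

not S = not True = False
D xor not S = False xor False = False
not K = not False = True
U iff not K = False iff True = False
L nand (U iff not K) = False nand False = True
(D xor not S) xor (L nand (U iff not K)) = False xor True = True
N and ((D xor not S) xor (L nand (U iff not K))) = True and True = True
So Statement 2 is true.

Statement 1 False / Statement 2 True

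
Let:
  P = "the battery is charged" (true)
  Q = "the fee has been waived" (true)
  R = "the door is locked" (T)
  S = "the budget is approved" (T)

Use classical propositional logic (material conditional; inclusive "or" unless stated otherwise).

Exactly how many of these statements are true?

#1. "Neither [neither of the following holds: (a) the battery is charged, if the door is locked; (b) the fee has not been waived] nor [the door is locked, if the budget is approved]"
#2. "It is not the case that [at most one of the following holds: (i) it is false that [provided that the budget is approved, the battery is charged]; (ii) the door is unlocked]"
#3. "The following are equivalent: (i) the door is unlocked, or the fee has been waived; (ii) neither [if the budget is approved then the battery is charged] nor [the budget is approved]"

#1: In symbols: ((R -> P) nor not Q) nor (S -> R)

R -> P = True -> True = True
not Q = not True = False
(R -> P) nor not Q = True nor False = False
S -> R = True -> True = True
((R -> P) nor not Q) nor (S -> R) = False nor True = False
Hence #1 is false.

#2: In symbols: not (not (S -> P) nand not R)

S -> P = True -> True = True
not (S -> P) = not True = False
not R = not True = False
not (S -> P) nand not R = False nand False = True
not (not (S -> P) nand not R) = not True = False
Hence #2 is false.

#3: In symbols: (not R or Q) iff ((S -> P) nor S)

not R = not True = False
not R or Q = False or True = True
S -> P = True -> True = True
(S -> P) nor S = True nor True = False
(not R or Q) iff ((S -> P) nor S) = True iff False = False
So #3 is false.

True statements: 0 (none).

0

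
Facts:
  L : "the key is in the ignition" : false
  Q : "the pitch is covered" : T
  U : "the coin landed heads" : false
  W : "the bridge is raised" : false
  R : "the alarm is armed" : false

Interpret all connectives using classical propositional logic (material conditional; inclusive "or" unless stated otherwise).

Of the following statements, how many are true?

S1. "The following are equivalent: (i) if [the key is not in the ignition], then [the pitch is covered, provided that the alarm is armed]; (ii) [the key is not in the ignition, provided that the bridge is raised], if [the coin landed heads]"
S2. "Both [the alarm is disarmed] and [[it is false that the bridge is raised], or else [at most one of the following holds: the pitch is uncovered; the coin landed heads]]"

2

S1: This is (~L -> (R -> Q)) <-> (U -> (W -> ~L)).

~L = ~F = T
R -> Q = F -> T = T
~L -> (R -> Q) = T -> T = T
~L = ~F = T
W -> ~L = F -> T = T
U -> (W -> ~L) = F -> T = T
(~L -> (R -> Q)) <-> (U -> (W -> ~L)) = T <-> T = T
Thus S1 is true.

S2: In symbols: ~R & (~W | (~Q nand U))

~R = ~F = T
~W = ~F = T
~Q = ~T = F
~Q nand U = F nand F = T
~W | (~Q nand U) = T | T = T
~R & (~W | (~Q nand U)) = T & T = T
So S2 is true.

Count: 2.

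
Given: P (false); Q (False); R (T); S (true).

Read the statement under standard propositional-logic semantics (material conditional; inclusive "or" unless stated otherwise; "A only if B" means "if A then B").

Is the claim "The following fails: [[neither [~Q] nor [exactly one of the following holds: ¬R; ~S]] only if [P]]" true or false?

Values: Q=F, R=T, S=T, P=F.
This is ¬((¬Q ↓ (¬R ⊕ ¬S)) → P).

¬Q = ¬F = T
¬R = ¬T = F
¬S = ¬T = F
¬R ⊕ ¬S = F ⊕ F = F
¬Q ↓ (¬R ⊕ ¬S) = T ↓ F = F
(¬Q ↓ (¬R ⊕ ¬S)) → P = F → F = T
¬((¬Q ↓ (¬R ⊕ ¬S)) → P) = ¬T = F

false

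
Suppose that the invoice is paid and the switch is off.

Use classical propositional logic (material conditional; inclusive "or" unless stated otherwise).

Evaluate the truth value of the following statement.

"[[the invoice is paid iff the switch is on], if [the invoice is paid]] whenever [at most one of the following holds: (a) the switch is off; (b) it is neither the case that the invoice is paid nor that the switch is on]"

False

Let Q = "the switch is on" (F), P = "the invoice is paid" (T).
Parsed as (~Q nand (P nor Q)) -> (P -> (P <-> Q))

~Q = ~F = T
P nor Q = T nor F = F
~Q nand (P nor Q) = T nand F = T
P <-> Q = T <-> F = F
P -> (P <-> Q) = T -> F = F
(~Q nand (P nor Q)) -> (P -> (P <-> Q)) = T -> F = F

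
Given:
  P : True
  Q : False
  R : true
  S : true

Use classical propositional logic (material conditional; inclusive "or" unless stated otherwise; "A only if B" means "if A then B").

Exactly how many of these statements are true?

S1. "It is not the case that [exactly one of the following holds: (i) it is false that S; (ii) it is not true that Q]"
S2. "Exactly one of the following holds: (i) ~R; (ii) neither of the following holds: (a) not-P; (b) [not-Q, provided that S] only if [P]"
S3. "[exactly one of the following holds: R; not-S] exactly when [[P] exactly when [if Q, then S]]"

1

S1: Parsed as ~(~S xor ~Q)

~S = ~T = F
~Q = ~F = T
~S xor ~Q = F xor T = T
~(~S xor ~Q) = ~T = F
Hence S1 is false.

S2: In symbols: ~R xor (~P nor ((S -> ~Q) -> P))

~R = ~T = F
~P = ~T = F
~Q = ~F = T
S -> ~Q = T -> T = T
(S -> ~Q) -> P = T -> T = T
~P nor ((S -> ~Q) -> P) = F nor T = F
~R xor (~P nor ((S -> ~Q) -> P)) = F xor F = F
Hence S2 is false.

S3: In symbols: (R xor ~S) <-> (P <-> (Q -> S))

~S = ~T = F
R xor ~S = T xor F = T
Q -> S = F -> T = T
P <-> (Q -> S) = T <-> T = T
(R xor ~S) <-> (P <-> (Q -> S)) = T <-> T = T
So S3 is true.

1 of the 3 statements is true.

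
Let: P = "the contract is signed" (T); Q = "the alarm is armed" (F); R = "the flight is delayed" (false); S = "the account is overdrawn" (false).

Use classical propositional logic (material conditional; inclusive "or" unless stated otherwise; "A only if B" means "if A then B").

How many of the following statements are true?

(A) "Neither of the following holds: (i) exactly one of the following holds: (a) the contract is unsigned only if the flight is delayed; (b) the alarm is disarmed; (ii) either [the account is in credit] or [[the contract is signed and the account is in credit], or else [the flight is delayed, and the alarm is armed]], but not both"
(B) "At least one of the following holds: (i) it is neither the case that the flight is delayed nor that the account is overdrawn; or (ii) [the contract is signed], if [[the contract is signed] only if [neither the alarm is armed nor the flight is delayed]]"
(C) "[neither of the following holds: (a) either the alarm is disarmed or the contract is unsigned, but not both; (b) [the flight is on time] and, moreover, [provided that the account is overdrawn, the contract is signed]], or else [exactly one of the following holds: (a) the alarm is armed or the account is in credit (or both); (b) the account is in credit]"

(A): This is ((not P -> R) xor not Q) nor (not S xor ((P and not S) or (R and Q))).

not P = not True = False
not P -> R = False -> False = True
not Q = not False = True
(not P -> R) xor not Q = True xor True = False
not S = not False = True
not S = not False = True
P and not S = True and True = True
R and Q = False and False = False
(P and not S) or (R and Q) = True or False = True
not S xor ((P and not S) or (R and Q)) = True xor True = False
((not P -> R) xor not Q) nor (not S xor ((P and not S) or (R and Q))) = False nor False = True
So (A) is true.

(B): Formalization: (R nor S) or ((P -> (Q nor R)) -> P)

R nor S = False nor False = True
Q nor R = False nor False = True
P -> (Q nor R) = True -> True = True
(P -> (Q nor R)) -> P = True -> True = True
(R nor S) or ((P -> (Q nor R)) -> P) = True or True = True
So (B) is true.

(C): Parsed as ((not Q xor not P) nor (not R and (S -> P))) or ((Q or not S) xor not S)

not Q = not False = True
not P = not True = False
not Q xor not P = True xor False = True
not R = not False = True
S -> P = False -> True = True
not R and (S -> P) = True and True = True
(not Q xor not P) nor (not R and (S -> P)) = True nor True = False
not S = not False = True
Q or not S = False or True = True
not S = not False = True
(Q or not S) xor not S = True xor True = False
((not Q xor not P) nor (not R and (S -> P))) or ((Q or not S) xor not S) = False or False = False
Thus (C) is false.

True statements: 2 ((A), (B)).

2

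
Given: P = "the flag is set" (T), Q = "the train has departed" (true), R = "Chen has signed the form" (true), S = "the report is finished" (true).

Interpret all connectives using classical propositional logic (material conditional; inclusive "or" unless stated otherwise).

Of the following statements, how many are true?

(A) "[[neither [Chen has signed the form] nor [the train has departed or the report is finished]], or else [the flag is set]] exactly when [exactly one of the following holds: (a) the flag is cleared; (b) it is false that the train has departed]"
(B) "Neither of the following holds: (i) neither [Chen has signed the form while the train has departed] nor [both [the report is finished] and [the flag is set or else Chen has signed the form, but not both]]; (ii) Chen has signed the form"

(A): This is ((R ↓ (Q ∨ S)) ∨ P) ↔ (¬P ⊕ ¬Q).

Q ∨ S = T ∨ T = T
R ↓ (Q ∨ S) = T ↓ T = F
(R ↓ (Q ∨ S)) ∨ P = F ∨ T = T
¬P = ¬T = F
¬Q = ¬T = F
¬P ⊕ ¬Q = F ⊕ F = F
((R ↓ (Q ∨ S)) ∨ P) ↔ (¬P ⊕ ¬Q) = T ↔ F = F
Thus (A) is false.

(B): This is ((R ∧ Q) ↓ (S ∧ (P ⊕ R))) ↓ R.

R ∧ Q = T ∧ T = T
P ⊕ R = T ⊕ T = F
S ∧ (P ⊕ R) = T ∧ F = F
(R ∧ Q) ↓ (S ∧ (P ⊕ R)) = T ↓ F = F
((R ∧ Q) ↓ (S ∧ (P ⊕ R))) ↓ R = F ↓ T = F
Hence (B) is false.

True statements: 0 (none).

0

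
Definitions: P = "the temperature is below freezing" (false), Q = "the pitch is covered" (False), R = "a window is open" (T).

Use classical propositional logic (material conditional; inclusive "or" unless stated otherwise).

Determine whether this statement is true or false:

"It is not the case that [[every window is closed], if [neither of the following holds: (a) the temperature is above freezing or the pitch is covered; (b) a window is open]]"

Values: P=F, Q=F, R=T.
This is ¬(((¬P ∨ Q) ↓ R) → ¬R).

¬P = ¬F = T
¬P ∨ Q = T ∨ F = T
(¬P ∨ Q) ↓ R = T ↓ T = F
¬R = ¬T = F
((¬P ∨ Q) ↓ R) → ¬R = F → F = T
¬(((¬P ∨ Q) ↓ R) → ¬R) = ¬T = F

False.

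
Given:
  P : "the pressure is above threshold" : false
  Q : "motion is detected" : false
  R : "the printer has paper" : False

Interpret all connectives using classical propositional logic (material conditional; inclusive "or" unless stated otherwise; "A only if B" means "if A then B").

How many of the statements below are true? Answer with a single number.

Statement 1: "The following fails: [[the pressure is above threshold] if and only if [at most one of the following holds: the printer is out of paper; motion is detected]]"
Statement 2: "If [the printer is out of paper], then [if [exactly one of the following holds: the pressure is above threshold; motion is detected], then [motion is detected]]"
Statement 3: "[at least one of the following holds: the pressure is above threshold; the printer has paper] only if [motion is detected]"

3

Statement 1: Parsed as ~(P <-> (~R nand Q))

~R = ~F = T
~R nand Q = T nand F = T
P <-> (~R nand Q) = F <-> T = F
~(P <-> (~R nand Q)) = ~F = T
Hence Statement 1 is true.

Statement 2: Formalization: ~R -> ((P xor Q) -> Q)

~R = ~F = T
P xor Q = F xor F = F
(P xor Q) -> Q = F -> F = T
~R -> ((P xor Q) -> Q) = T -> T = T
Hence Statement 2 is true.

Statement 3: Formalization: (P | R) -> Q

P | R = F | F = F
(P | R) -> Q = F -> F = T
Thus Statement 3 is true.

True statements: 3.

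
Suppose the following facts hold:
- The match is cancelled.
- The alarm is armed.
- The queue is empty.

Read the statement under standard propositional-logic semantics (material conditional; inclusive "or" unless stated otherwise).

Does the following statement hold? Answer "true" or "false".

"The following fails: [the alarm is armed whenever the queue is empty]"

The statement is false.

Let M = "the queue is empty" (T), P = "the alarm is armed" (T).
In symbols: ~(M -> P)

M -> P = T -> T = T
~(M -> P) = ~T = F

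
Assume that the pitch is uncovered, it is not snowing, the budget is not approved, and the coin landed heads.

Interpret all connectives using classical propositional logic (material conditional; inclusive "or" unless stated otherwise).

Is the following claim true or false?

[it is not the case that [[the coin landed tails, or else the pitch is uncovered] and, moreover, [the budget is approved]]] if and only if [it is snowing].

Let S = "the coin landed heads" (True), P = "the pitch is covered" (False), R = "the budget is approved" (False), Q = "it is snowing" (False).
Formalization: not ((not S or not P) and R) iff Q

not S = not True = False
not P = not False = True
not S or not P = False or True = True
(not S or not P) and R = True and False = False
not ((not S or not P) and R) = not False = True
not ((not S or not P) and R) iff Q = True iff False = False

False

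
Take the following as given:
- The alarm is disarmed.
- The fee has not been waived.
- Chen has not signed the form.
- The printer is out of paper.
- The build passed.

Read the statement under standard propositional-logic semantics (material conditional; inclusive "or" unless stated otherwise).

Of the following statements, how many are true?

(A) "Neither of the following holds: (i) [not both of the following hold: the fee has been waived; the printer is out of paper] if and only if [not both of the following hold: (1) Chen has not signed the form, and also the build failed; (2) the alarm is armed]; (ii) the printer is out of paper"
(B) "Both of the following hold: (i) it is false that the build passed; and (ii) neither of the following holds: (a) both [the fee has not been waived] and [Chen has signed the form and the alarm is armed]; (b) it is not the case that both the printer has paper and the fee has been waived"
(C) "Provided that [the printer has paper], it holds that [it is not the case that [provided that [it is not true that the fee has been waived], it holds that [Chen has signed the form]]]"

1

Let Q = "the fee has been waived" (False), S = "the printer has paper" (False), R = "Chen has signed the form" (False), U = "the build passed" (True), P = "the alarm is armed" (False).

(A): Formalization: ((Q nand not S) iff ((not R and not U) nand P)) nor not S

not S = not False = True
Q nand not S = False nand True = True
not R = not False = True
not U = not True = False
not R and not U = True and False = False
(not R and not U) nand P = False nand False = True
(Q nand not S) iff ((not R and not U) nand P) = True iff True = True
not S = not False = True
((Q nand not S) iff ((not R and not U) nand P)) nor not S = True nor True = False
Hence (A) is false.

(B): Parsed as not U and ((not Q and (R and P)) nor (S nand Q))

not U = not True = False
not Q = not False = True
R and P = False and False = False
not Q and (R and P) = True and False = False
S nand Q = False nand False = True
(not Q and (R and P)) nor (S nand Q) = False nor True = False
not U and ((not Q and (R and P)) nor (S nand Q)) = False and False = False
So (B) is false.

(C): Parsed as S -> not (not Q -> R)

not Q = not False = True
not Q -> R = True -> False = False
not (not Q -> R) = not False = True
S -> not (not Q -> R) = False -> True = True
Thus (C) is true.

Count: 1.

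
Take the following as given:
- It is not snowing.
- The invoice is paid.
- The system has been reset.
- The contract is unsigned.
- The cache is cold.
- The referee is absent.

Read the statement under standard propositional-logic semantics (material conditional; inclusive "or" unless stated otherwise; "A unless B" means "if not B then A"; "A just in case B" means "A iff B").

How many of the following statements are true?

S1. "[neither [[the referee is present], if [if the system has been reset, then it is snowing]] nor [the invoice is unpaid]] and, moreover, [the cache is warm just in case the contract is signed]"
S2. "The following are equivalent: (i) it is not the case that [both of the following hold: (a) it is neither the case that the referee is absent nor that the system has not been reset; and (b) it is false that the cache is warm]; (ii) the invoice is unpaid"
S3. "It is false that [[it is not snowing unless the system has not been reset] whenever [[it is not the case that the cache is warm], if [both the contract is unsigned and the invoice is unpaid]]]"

Let Q = "the system has been reset" (T), L = "it is snowing" (F), K = "the referee is present" (F), R = "the invoice is paid" (T), D = "the cache is warm" (F), U = "the contract is signed" (F).

S1: Formalization: (((Q -> L) -> K) nor ~R) & (D <-> U)

Q -> L = T -> F = F
(Q -> L) -> K = F -> F = T
~R = ~T = F
((Q -> L) -> K) nor ~R = T nor F = F
D <-> U = F <-> F = T
(((Q -> L) -> K) nor ~R) & (D <-> U) = F & T = F
Thus S1 is false.

S2: This is ~((~K nor ~Q) & ~D) <-> ~R.

~K = ~F = T
~Q = ~T = F
~K nor ~Q = T nor F = F
~D = ~F = T
(~K nor ~Q) & ~D = F & T = F
~((~K nor ~Q) & ~D) = ~F = T
~R = ~T = F
~((~K nor ~Q) & ~D) <-> ~R = T <-> F = F
Hence S2 is false.

S3: Formalization: ~(((~U & ~R) -> ~D) -> (~L | ~Q))

~U = ~F = T
~R = ~T = F
~U & ~R = T & F = F
~D = ~F = T
(~U & ~R) -> ~D = F -> T = T
~L = ~F = T
~Q = ~T = F
~L | ~Q = T | F = T
((~U & ~R) -> ~D) -> (~L | ~Q) = T -> T = T
~(((~U & ~R) -> ~D) -> (~L | ~Q)) = ~T = F
Thus S3 is false.

True statements: 0 (none).

0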